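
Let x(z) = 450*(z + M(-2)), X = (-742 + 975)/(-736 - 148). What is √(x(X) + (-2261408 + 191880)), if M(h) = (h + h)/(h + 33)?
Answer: I*√388576298191562/13702 ≈ 1438.6*I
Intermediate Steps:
M(h) = 2*h/(33 + h) (M(h) = (2*h)/(33 + h) = 2*h/(33 + h))
X = -233/884 (X = 233/(-884) = 233*(-1/884) = -233/884 ≈ -0.26357)
x(z) = -1800/31 + 450*z (x(z) = 450*(z + 2*(-2)/(33 - 2)) = 450*(z + 2*(-2)/31) = 450*(z + 2*(-2)*(1/31)) = 450*(z - 4/31) = 450*(-4/31 + z) = -1800/31 + 450*z)
√(x(X) + (-2261408 + 191880)) = √((-1800/31 + 450*(-233/884)) + (-2261408 + 191880)) = √((-1800/31 - 52425/442) - 2069528) = √(-2420775/13702 - 2069528) = √(-28359093431/13702) = I*√388576298191562/13702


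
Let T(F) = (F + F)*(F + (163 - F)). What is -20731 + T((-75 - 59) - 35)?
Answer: -75825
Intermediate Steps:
T(F) = 326*F (T(F) = (2*F)*163 = 326*F)
-20731 + T((-75 - 59) - 35) = -20731 + 326*((-75 - 59) - 35) = -20731 + 326*(-134 - 35) = -20731 + 326*(-169) = -20731 - 55094 = -75825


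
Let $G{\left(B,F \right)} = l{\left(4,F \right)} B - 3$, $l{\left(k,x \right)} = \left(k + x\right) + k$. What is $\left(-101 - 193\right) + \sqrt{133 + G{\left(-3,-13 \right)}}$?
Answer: $-294 + \sqrt{145} \approx -281.96$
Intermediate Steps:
$l{\left(k,x \right)} = x + 2 k$
$G{\left(B,F \right)} = -3 + B \left(8 + F\right)$ ($G{\left(B,F \right)} = \left(F + 2 \cdot 4\right) B - 3 = \left(F + 8\right) B - 3 = \left(8 + F\right) B - 3 = B \left(8 + F\right) - 3 = -3 + B \left(8 + F\right)$)
$\left(-101 - 193\right) + \sqrt{133 + G{\left(-3,-13 \right)}} = \left(-101 - 193\right) + \sqrt{133 - \left(3 + 3 \left(8 - 13\right)\right)} = -294 + \sqrt{133 - -12} = -294 + \sqrt{133 + \left(-3 + 15\right)} = -294 + \sqrt{133 + 12} = -294 + \sqrt{145}$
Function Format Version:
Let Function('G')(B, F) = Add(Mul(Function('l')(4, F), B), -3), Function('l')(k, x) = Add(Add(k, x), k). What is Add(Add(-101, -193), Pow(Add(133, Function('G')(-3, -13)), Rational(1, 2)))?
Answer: Add(-294, Pow(145, Rational(1, 2))) ≈ -281.96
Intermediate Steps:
Function('l')(k, x) = Add(x, Mul(2, k))
Function('G')(B, F) = Add(-3, Mul(B, Add(8, F))) (Function('G')(B, F) = Add(Mul(Add(F, Mul(2, 4)), B), -3) = Add(Mul(Add(F, 8), B), -3) = Add(Mul(Add(8, F), B), -3) = Add(Mul(B, Add(8, F)), -3) = Add(-3, Mul(B, Add(8, F))))
Add(Add(-101, -193), Pow(Add(133, Function('G')(-3, -13)), Rational(1, 2))) = Add(Add(-101, -193), Pow(Add(133, Add(-3, Mul(-3, Add(8, -13)))), Rational(1, 2))) = Add(-294, Pow(Add(133, Add(-3, Mul(-3, -5))), Rational(1, 2))) = Add(-294, Pow(Add(133, Add(-3, 15)), Rational(1, 2))) = Add(-294, Pow(Add(133, 12), Rational(1, 2))) = Add(-294, Pow(145, Rational(1, 2)))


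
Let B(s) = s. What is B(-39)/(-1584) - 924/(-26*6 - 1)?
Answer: 489913/82896 ≈ 5.9100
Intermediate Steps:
B(-39)/(-1584) - 924/(-26*6 - 1) = -39/(-1584) - 924/(-26*6 - 1) = -39*(-1/1584) - 924/(-156 - 1) = 13/528 - 924/(-157) = 13/528 - 924*(-1/157) = 13/528 + 924/157 = 489913/82896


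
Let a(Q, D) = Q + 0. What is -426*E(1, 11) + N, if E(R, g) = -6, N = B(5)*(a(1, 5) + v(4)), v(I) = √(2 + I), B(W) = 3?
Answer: 2559 + 3*√6 ≈ 2566.3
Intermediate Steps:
a(Q, D) = Q
N = 3 + 3*√6 (N = 3*(1 + √(2 + 4)) = 3*(1 + √6) = 3 + 3*√6 ≈ 10.348)
-426*E(1, 11) + N = -426*(-6) + (3 + 3*√6) = 2556 + (3 + 3*√6) = 2559 + 3*√6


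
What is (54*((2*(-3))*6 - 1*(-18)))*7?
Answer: -6804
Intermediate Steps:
(54*((2*(-3))*6 - 1*(-18)))*7 = (54*(-6*6 + 18))*7 = (54*(-36 + 18))*7 = (54*(-18))*7 = -972*7 = -6804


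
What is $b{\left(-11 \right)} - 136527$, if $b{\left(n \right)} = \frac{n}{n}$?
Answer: $-136526$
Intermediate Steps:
$b{\left(n \right)} = 1$
$b{\left(-11 \right)} - 136527 = 1 - 136527 = -136526$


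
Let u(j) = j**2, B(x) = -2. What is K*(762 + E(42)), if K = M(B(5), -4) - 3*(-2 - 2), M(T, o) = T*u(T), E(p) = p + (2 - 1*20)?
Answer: 3144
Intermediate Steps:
E(p) = -18 + p (E(p) = p + (2 - 20) = p - 18 = -18 + p)
M(T, o) = T**3 (M(T, o) = T*T**2 = T**3)
K = 4 (K = (-2)**3 - 3*(-2 - 2) = -8 - 3*(-4) = -8 - 1*(-12) = -8 + 12 = 4)
K*(762 + E(42)) = 4*(762 + (-18 + 42)) = 4*(762 + 24) = 4*786 = 3144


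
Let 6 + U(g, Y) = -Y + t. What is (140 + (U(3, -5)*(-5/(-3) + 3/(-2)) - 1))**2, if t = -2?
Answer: 76729/4 ≈ 19182.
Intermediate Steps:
U(g, Y) = -8 - Y (U(g, Y) = -6 + (-Y - 2) = -6 + (-2 - Y) = -8 - Y)
(140 + (U(3, -5)*(-5/(-3) + 3/(-2)) - 1))**2 = (140 + ((-8 - 1*(-5))*(-5/(-3) + 3/(-2)) - 1))**2 = (140 + ((-8 + 5)*(-5*(-1/3) + 3*(-1/2)) - 1))**2 = (140 + (-3*(5/3 - 3/2) - 1))**2 = (140 + (-3*1/6 - 1))**2 = (140 + (-1/2 - 1))**2 = (140 - 3/2)**2 = (277/2)**2 = 76729/4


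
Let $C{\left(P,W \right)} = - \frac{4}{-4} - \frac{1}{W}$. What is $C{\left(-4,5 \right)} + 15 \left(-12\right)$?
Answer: $- \frac{896}{5} \approx -179.2$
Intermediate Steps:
$C{\left(P,W \right)} = 1 - \frac{1}{W}$ ($C{\left(P,W \right)} = \left(-4\right) \left(- \frac{1}{4}\right) - \frac{1}{W} = 1 - \frac{1}{W}$)
$C{\left(-4,5 \right)} + 15 \left(-12\right) = \frac{-1 + 5}{5} + 15 \left(-12\right) = \frac{1}{5} \cdot 4 - 180 = \frac{4}{5} - 180 = - \frac{896}{5}$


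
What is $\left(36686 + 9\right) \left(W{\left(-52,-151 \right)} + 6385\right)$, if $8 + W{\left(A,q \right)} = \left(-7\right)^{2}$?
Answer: $235802070$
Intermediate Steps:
$W{\left(A,q \right)} = 41$ ($W{\left(A,q \right)} = -8 + \left(-7\right)^{2} = -8 + 49 = 41$)
$\left(36686 + 9\right) \left(W{\left(-52,-151 \right)} + 6385\right) = \left(36686 + 9\right) \left(41 + 6385\right) = 36695 \cdot 6426 = 235802070$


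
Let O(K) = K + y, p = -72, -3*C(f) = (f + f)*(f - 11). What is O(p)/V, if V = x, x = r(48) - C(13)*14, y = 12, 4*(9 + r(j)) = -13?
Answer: -144/553 ≈ -0.26040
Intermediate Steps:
r(j) = -49/4 (r(j) = -9 + (¼)*(-13) = -9 - 13/4 = -49/4)
C(f) = -2*f*(-11 + f)/3 (C(f) = -(f + f)*(f - 11)/3 = -2*f*(-11 + f)/3)
x = 2765/12 (x = -49/4 - (⅔)*13*(11 - 1*13)*14 = -49/4 - (⅔)*13*(11 - 13)*14 = -49/4 - (⅔)*13*(-2)*14 = -49/4 - (-52)*14/3 = -49/4 - 1*(-728/3) = -49/4 + 728/3 = 2765/12 ≈ 230.42)
O(K) = 12 + K (O(K) = K + 12 = 12 + K)
V = 2765/12 ≈ 230.42
O(p)/V = (12 - 72)/(2765/12) = -60*12/2765 = -144/553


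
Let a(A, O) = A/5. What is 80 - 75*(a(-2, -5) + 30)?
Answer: -2140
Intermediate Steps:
a(A, O) = A/5 (a(A, O) = A*(⅕) = A/5)
80 - 75*(a(-2, -5) + 30) = 80 - 75*((⅕)*(-2) + 30) = 80 - 75*(-⅖ + 30) = 80 - 75*148/5 = 80 - 2220 = -2140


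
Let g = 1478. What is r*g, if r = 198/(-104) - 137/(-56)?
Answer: 291905/364 ≈ 801.94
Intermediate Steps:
r = 395/728 (r = 198*(-1/104) - 137*(-1/56) = -99/52 + 137/56 = 395/728 ≈ 0.54258)
r*g = (395/728)*1478 = 291905/364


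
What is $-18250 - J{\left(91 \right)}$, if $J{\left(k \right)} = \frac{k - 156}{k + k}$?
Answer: $- \frac{255495}{14} \approx -18250.0$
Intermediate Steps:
$J{\left(k \right)} = \frac{-156 + k}{2 k}$
$-18250 - J{\left(91 \right)} = -18250 - \frac{-156 + 91}{2 \cdot 91} = -18250 - \frac{1}{2} \cdot \frac{1}{91} \left(-65\right) = -18250 - - \frac{5}{14} = -18250 + \frac{5}{14} = - \frac{255495}{14}$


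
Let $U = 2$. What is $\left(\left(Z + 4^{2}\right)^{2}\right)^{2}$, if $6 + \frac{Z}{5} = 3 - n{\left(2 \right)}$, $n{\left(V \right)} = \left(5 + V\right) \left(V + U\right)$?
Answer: $373301041$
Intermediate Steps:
$n{\left(V \right)} = \left(2 + V\right) \left(5 + V\right)$ ($n{\left(V \right)} = \left(5 + V\right) \left(V + 2\right) = \left(5 + V\right) \left(2 + V\right) = \left(2 + V\right) \left(5 + V\right)$)
$Z = -155$ ($Z = -30 + 5 \left(3 - \left(10 + 2^{2} + 7 \cdot 2\right)\right) = -30 + 5 \left(3 - \left(10 + 4 + 14\right)\right) = -30 + 5 \left(3 - 28\right) = -30 + 5 \left(-25\right) = -30 - 125 = -155$)
$\left(\left(Z + 4^{2}\right)^{2}\right)^{2} = \left(\left(-155 + 4^{2}\right)^{2}\right)^{2} = \left(\left(-155 + 16\right)^{2}\right)^{2} = \left(\left(-139\right)^{2}\right)^{2} = 19321^{2} = 373301041$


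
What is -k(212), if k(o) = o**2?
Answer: -44944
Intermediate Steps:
-k(212) = -1*212**2 = -1*44944 = -44944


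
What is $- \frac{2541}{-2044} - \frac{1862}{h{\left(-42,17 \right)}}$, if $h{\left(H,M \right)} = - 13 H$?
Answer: $- \frac{24679}{11388} \approx -2.1671$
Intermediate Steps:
$- \frac{2541}{-2044} - \frac{1862}{h{\left(-42,17 \right)}} = - \frac{2541}{-2044} - \frac{1862}{\left(-13\right) \left(-42\right)} = \left(-2541\right) \left(- \frac{1}{2044}\right) - \frac{1862}{546} = \frac{363}{292} - \frac{133}{39} = - \frac{24679}{11388}$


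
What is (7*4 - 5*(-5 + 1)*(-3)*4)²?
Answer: 44944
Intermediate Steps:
(7*4 - 5*(-5 + 1)*(-3)*4)² = (28 - (-20)*(-3)*4)² = (28 - 5*12*4)² = (28 - 60*4)² = (28 - 240)² = (-212)² = 44944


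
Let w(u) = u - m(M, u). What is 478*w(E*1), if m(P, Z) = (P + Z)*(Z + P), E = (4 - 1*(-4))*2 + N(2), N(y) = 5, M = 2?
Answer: -242824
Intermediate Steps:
E = 21 (E = (4 - 1*(-4))*2 + 5 = (4 + 4)*2 + 5 = 8*2 + 5 = 16 + 5 = 21)
m(P, Z) = (P + Z)² (m(P, Z) = (P + Z)*(P + Z) = (P + Z)²)
w(u) = u - (2 + u)²
478*w(E*1) = 478*(21*1 - (2 + 21*1)²) = 478*(21 - (2 + 21)²) = 478*(21 - 1*23²) = 478*(21 - 1*529) = 478*(21 - 529) = 478*(-508) = -242824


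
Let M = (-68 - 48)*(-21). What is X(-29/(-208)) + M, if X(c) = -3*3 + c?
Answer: 504845/208 ≈ 2427.1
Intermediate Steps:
X(c) = -9 + c
M = 2436 (M = -116*(-21) = 2436)
X(-29/(-208)) + M = (-9 - 29/(-208)) + 2436 = (-9 - 29*(-1/208)) + 2436 = (-9 + 29/208) + 2436 = -1843/208 + 2436 = 504845/208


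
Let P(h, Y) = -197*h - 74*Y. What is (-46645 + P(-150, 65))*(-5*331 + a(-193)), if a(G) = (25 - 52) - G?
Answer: 32616545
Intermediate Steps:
a(G) = -27 - G
(-46645 + P(-150, 65))*(-5*331 + a(-193)) = (-46645 + (-197*(-150) - 74*65))*(-5*331 + (-27 - 1*(-193))) = (-46645 + (29550 - 4810))*(-1655 + (-27 + 193)) = (-46645 + 24740)*(-1655 + 166) = -21905*(-1489) = 32616545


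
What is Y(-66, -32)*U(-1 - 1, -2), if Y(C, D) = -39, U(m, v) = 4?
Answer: -156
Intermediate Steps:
Y(-66, -32)*U(-1 - 1, -2) = -39*4 = -156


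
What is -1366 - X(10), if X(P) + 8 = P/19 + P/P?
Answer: -25831/19 ≈ -1359.5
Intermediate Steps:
X(P) = -7 + P/19 (X(P) = -8 + (P/19 + P/P) = -8 + (P*(1/19) + 1) = -8 + (P/19 + 1) = -8 + (1 + P/19) = -7 + P/19)
-1366 - X(10) = -1366 - (-7 + (1/19)*10) = -1366 - (-7 + 10/19) = -1366 - 1*(-123/19) = -1366 + 123/19 = -25831/19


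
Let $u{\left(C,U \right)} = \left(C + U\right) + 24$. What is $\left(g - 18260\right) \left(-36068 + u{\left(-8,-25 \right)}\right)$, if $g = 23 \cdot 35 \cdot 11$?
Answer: $339304185$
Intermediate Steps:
$g = 8855$ ($g = 805 \cdot 11 = 8855$)
$u{\left(C,U \right)} = 24 + C + U$
$\left(g - 18260\right) \left(-36068 + u{\left(-8,-25 \right)}\right) = \left(8855 - 18260\right) \left(-36068 - 9\right) = - 9405 \left(-36068 - 9\right) = \left(-9405\right) \left(-36077\right) = 339304185$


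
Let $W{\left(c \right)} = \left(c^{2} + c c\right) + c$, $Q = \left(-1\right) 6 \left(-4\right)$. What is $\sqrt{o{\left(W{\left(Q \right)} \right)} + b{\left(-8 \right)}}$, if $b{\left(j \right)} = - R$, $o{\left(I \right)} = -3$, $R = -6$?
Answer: $\sqrt{3} \approx 1.732$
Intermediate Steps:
$Q = 24$ ($Q = \left(-6\right) \left(-4\right) = 24$)
$W{\left(c \right)} = c + 2 c^{2}$ ($W{\left(c \right)} = \left(c^{2} + c^{2}\right) + c = 2 c^{2} + c = c + 2 c^{2}$)
$b{\left(j \right)} = 6$ ($b{\left(j \right)} = \left(-1\right) \left(-6\right) = 6$)
$\sqrt{o{\left(W{\left(Q \right)} \right)} + b{\left(-8 \right)}} = \sqrt{-3 + 6} = \sqrt{3}$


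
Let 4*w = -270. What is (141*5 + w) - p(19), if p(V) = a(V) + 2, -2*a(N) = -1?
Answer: 635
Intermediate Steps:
a(N) = ½ (a(N) = -½*(-1) = ½)
w = -135/2 (w = (¼)*(-270) = -135/2 ≈ -67.500)
p(V) = 5/2 (p(V) = ½ + 2 = 5/2)
(141*5 + w) - p(19) = (141*5 - 135/2) - 1*5/2 = (705 - 135/2) - 5/2 = 1275/2 - 5/2 = 635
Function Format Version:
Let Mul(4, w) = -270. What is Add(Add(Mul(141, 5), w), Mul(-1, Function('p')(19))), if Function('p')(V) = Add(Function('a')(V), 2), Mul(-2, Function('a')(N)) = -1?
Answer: 635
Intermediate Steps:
Function('a')(N) = Rational(1, 2) (Function('a')(N) = Mul(Rational(-1, 2), -1) = Rational(1, 2))
w = Rational(-135, 2) (w = Mul(Rational(1, 4), -270) = Rational(-135, 2) ≈ -67.500)
Function('p')(V) = Rational(5, 2) (Function('p')(V) = Add(Rational(1, 2), 2) = Rational(5, 2))
Add(Add(Mul(141, 5), w), Mul(-1, Function('p')(19))) = Add(Add(Mul(141, 5), Rational(-135, 2)), Mul(-1, Rational(5, 2))) = Add(Add(705, Rational(-135, 2)), Rational(-5, 2)) = Add(Rational(1275, 2), Rational(-5, 2)) = 635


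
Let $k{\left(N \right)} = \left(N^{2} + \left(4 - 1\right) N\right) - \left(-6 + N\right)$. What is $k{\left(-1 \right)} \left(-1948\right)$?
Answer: $-9740$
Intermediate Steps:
$k{\left(N \right)} = 6 + N^{2} + 2 N$ ($k{\left(N \right)} = \left(N^{2} + 3 N\right) - \left(-6 + N\right) = 6 + N^{2} + 2 N$)
$k{\left(-1 \right)} \left(-1948\right) = \left(6 + \left(-1\right)^{2} + 2 \left(-1\right)\right) \left(-1948\right) = \left(6 + 1 - 2\right) \left(-1948\right) = 5 \left(-1948\right) = -9740$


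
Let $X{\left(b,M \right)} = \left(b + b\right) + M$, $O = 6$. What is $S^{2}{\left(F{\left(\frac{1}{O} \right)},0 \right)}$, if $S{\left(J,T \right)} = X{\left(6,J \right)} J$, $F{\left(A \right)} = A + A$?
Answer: $\frac{1369}{81} \approx 16.901$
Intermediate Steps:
$X{\left(b,M \right)} = M + 2 b$ ($X{\left(b,M \right)} = 2 b + M = M + 2 b$)
$F{\left(A \right)} = 2 A$
$S{\left(J,T \right)} = J \left(12 + J\right)$ ($S{\left(J,T \right)} = \left(J + 2 \cdot 6\right) J = \left(J + 12\right) J = \left(12 + J\right) J = J \left(12 + J\right)$)
$S^{2}{\left(F{\left(\frac{1}{O} \right)},0 \right)} = \left(\frac{2}{6} \left(12 + \frac{2}{6}\right)\right)^{2} = \left(2 \cdot \frac{1}{6} \left(12 + 2 \cdot \frac{1}{6}\right)\right)^{2} = \left(\frac{12 + \frac{1}{3}}{3}\right)^{2} = \left(\frac{1}{3} \cdot \frac{37}{3}\right)^{2} = \left(\frac{37}{9}\right)^{2} = \frac{1369}{81}$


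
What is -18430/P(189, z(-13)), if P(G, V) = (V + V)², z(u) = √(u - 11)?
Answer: 9215/48 ≈ 191.98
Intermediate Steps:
z(u) = √(-11 + u)
P(G, V) = 4*V² (P(G, V) = (2*V)² = 4*V²)
-18430/P(189, z(-13)) = -18430*1/(4*(-11 - 13)) = -18430/(4*(√(-24))²) = -18430/(4*(2*I*√6)²) = -18430/(4*(-24)) = -18430/(-96) = -18430*(-1/96) = 9215/48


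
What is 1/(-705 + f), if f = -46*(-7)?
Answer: -1/383 ≈ -0.0026110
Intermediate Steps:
f = 322
1/(-705 + f) = 1/(-705 + 322) = 1/(-383) = -1/383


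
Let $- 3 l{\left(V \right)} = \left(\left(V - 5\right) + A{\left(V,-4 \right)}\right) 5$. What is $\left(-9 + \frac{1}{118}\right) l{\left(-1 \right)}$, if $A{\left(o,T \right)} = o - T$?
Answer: $- \frac{5305}{118} \approx -44.958$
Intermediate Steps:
$l{\left(V \right)} = \frac{5}{3} - \frac{10 V}{3}$ ($l{\left(V \right)} = - \frac{\left(\left(V - 5\right) + \left(V - -4\right)\right) 5}{3} = - \frac{\left(\left(V - 5\right) + \left(V + 4\right)\right) 5}{3} = - \frac{\left(\left(-5 + V\right) + \left(4 + V\right)\right) 5}{3} = - \frac{\left(-1 + 2 V\right) 5}{3} = - \frac{-5 + 10 V}{3} = \frac{5}{3} - \frac{10 V}{3}$)
$\left(-9 + \frac{1}{118}\right) l{\left(-1 \right)} = \left(-9 + \frac{1}{118}\right) \left(\frac{5}{3} - - \frac{10}{3}\right) = \left(-9 + \frac{1}{118}\right) \left(\frac{5}{3} + \frac{10}{3}\right) = \left(- \frac{1061}{118}\right) 5 = - \frac{5305}{118}$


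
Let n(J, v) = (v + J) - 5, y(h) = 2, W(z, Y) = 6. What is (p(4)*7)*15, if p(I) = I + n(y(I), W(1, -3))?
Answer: 735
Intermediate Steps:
n(J, v) = -5 + J + v (n(J, v) = (J + v) - 5 = -5 + J + v)
p(I) = 3 + I (p(I) = I + (-5 + 2 + 6) = I + 3 = 3 + I)
(p(4)*7)*15 = ((3 + 4)*7)*15 = (7*7)*15 = 49*15 = 735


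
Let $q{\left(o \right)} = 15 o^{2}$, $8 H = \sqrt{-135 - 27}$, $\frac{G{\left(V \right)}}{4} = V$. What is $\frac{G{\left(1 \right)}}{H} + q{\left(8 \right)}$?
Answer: $960 - \frac{16 i \sqrt{2}}{9} \approx 960.0 - 2.5142 i$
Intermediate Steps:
$G{\left(V \right)} = 4 V$
$H = \frac{9 i \sqrt{2}}{8}$ ($H = \frac{\sqrt{-135 - 27}}{8} = \frac{\sqrt{-162}}{8} = \frac{9 i \sqrt{2}}{8} \approx 1.591 i$)
$\frac{G{\left(1 \right)}}{H} + q{\left(8 \right)} = \frac{4 \cdot 1}{\frac{9}{8} i \sqrt{2}} + 15 \cdot 8^{2} = - \frac{4 i \sqrt{2}}{9} \cdot 4 + 15 \cdot 64 = - \frac{16 i \sqrt{2}}{9} + 960 = 960 - \frac{16 i \sqrt{2}}{9}$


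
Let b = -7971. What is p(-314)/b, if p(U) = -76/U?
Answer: -38/1251447 ≈ -3.0365e-5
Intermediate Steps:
p(-314)/b = -76/(-314)/(-7971) = -76*(-1/314)*(-1/7971) = (38/157)*(-1/7971) = -38/1251447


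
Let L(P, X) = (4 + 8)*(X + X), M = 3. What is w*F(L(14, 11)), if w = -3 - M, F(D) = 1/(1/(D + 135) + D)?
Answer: -2394/105337 ≈ -0.022727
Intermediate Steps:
L(P, X) = 24*X (L(P, X) = 12*(2*X) = 24*X)
F(D) = 1/(D + 1/(135 + D)) (F(D) = 1/(1/(135 + D) + D) = 1/(D + 1/(135 + D)))
w = -6 (w = -3 - 1*3 = -3 - 3 = -6)
w*F(L(14, 11)) = -6*(135 + 24*11)/(1 + (24*11)**2 + 135*(24*11)) = -6*(135 + 264)/(1 + 264**2 + 135*264) = -6*399/(1 + 69696 + 35640) = -6*399/105337 = -2394/105337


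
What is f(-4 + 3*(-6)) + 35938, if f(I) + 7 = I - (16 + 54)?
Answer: 35839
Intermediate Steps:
f(I) = -77 + I (f(I) = -7 + (I - (16 + 54)) = -7 + (I - 1*70) = -7 + (I - 70) = -7 + (-70 + I) = -77 + I)
f(-4 + 3*(-6)) + 35938 = (-77 + (-4 + 3*(-6))) + 35938 = (-77 + (-4 - 18)) + 35938 = (-77 - 22) + 35938 = -99 + 35938 = 35839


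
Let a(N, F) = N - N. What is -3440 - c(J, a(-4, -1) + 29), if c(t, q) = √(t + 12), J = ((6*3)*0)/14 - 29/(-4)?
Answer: -3440 - √77/2 ≈ -3444.4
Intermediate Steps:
a(N, F) = 0
J = 29/4 (J = (18*0)*(1/14) - 29*(-¼) = 0*(1/14) + 29/4 = 0 + 29/4 = 29/4 ≈ 7.2500)
c(t, q) = √(12 + t)
-3440 - c(J, a(-4, -1) + 29) = -3440 - √(12 + 29/4) = -3440 - √(77/4) = -3440 - √77/2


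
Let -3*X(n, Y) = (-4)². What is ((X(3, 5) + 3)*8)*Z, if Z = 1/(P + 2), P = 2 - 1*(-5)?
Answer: -56/27 ≈ -2.0741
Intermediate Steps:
X(n, Y) = -16/3 (X(n, Y) = -⅓*(-4)² = -⅓*16 = -16/3)
P = 7 (P = 2 + 5 = 7)
Z = ⅑ (Z = 1/(7 + 2) = 1/9 = ⅑ ≈ 0.11111)
((X(3, 5) + 3)*8)*Z = ((-16/3 + 3)*8)*(⅑) = -7/3*8*(⅑) = -56/3*⅑ = -56/27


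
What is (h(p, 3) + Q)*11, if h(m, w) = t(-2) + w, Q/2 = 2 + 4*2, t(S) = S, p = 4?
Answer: 231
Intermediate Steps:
Q = 20 (Q = 2*(2 + 4*2) = 2*(2 + 8) = 2*10 = 20)
h(m, w) = -2 + w
(h(p, 3) + Q)*11 = ((-2 + 3) + 20)*11 = (1 + 20)*11 = 21*11 = 231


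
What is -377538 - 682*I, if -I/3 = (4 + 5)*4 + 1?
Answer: -301836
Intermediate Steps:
I = -111 (I = -3*((4 + 5)*4 + 1) = -3*(9*4 + 1) = -3*(36 + 1) = -3*37 = -111)
-377538 - 682*I = -377538 - 682*(-111) = -377538 + 75702 = -301836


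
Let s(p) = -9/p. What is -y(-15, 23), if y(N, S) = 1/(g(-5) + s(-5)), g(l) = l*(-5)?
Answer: -5/134 ≈ -0.037313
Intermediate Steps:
g(l) = -5*l
y(N, S) = 5/134 (y(N, S) = 1/(-5*(-5) - 9/(-5)) = 1/(25 - 9*(-⅕)) = 1/(25 + 9/5) = 1/(134/5) = 5/134)
-y(-15, 23) = -1*5/134 = -5/134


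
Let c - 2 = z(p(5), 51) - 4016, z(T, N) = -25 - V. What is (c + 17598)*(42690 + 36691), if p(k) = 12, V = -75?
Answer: 1082280554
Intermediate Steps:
z(T, N) = 50 (z(T, N) = -25 - 1*(-75) = -25 + 75 = 50)
c = -3964 (c = 2 + (50 - 4016) = 2 - 3966 = -3964)
(c + 17598)*(42690 + 36691) = (-3964 + 17598)*(42690 + 36691) = 13634*79381 = 1082280554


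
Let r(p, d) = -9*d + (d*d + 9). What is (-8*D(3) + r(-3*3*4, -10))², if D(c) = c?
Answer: 30625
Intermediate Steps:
r(p, d) = 9 + d² - 9*d (r(p, d) = -9*d + (d² + 9) = -9*d + (9 + d²) = 9 + d² - 9*d)
(-8*D(3) + r(-3*3*4, -10))² = (-8*3 + (9 + (-10)² - 9*(-10)))² = (-24 + (9 + 100 + 90))² = (-24 + 199)² = 175² = 30625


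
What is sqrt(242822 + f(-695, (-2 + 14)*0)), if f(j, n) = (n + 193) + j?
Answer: 4*sqrt(15145) ≈ 492.26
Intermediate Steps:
f(j, n) = 193 + j + n (f(j, n) = (193 + n) + j = 193 + j + n)
sqrt(242822 + f(-695, (-2 + 14)*0)) = sqrt(242822 + (193 - 695 + (-2 + 14)*0)) = sqrt(242822 + (193 - 695 + 12*0)) = sqrt(242822 + (193 - 695 + 0)) = sqrt(242822 - 502) = sqrt(242320) = 4*sqrt(15145)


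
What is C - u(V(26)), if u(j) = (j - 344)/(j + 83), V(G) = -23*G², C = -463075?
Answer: -7161470767/15465 ≈ -4.6308e+5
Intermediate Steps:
u(j) = (-344 + j)/(83 + j)
C - u(V(26)) = -463075 - (-344 - 23*26²)/(83 - 23*26²) = -463075 - (-344 - 23*676)/(83 - 23*676) = -463075 - (-344 - 15548)/(83 - 15548) = -463075 - (-15892)/(-15465) = -463075 - (-1)*(-15892)/15465 = -463075 - 1*15892/15465 = -463075 - 15892/15465 = -7161470767/15465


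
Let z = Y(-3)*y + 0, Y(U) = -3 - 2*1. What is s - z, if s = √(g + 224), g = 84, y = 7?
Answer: 35 + 2*√77 ≈ 52.550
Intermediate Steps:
Y(U) = -5 (Y(U) = -3 - 2 = -5)
z = -35 (z = -5*7 + 0 = -35 + 0 = -35)
s = 2*√77 (s = √(84 + 224) = √308 = 2*√77 ≈ 17.550)
s - z = 2*√77 - 1*(-35) = 2*√77 + 35 = 35 + 2*√77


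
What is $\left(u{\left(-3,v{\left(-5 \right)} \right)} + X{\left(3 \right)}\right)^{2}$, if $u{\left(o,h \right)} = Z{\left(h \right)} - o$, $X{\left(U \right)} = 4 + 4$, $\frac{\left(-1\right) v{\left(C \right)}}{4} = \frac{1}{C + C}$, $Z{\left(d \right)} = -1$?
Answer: $100$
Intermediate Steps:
$v{\left(C \right)} = - \frac{2}{C}$ ($v{\left(C \right)} = - \frac{4}{C + C} = - \frac{4}{2 C} = - 4 \frac{1}{2 C} = - \frac{2}{C}$)
$X{\left(U \right)} = 8$
$u{\left(o,h \right)} = -1 - o$
$\left(u{\left(-3,v{\left(-5 \right)} \right)} + X{\left(3 \right)}\right)^{2} = \left(\left(-1 - -3\right) + 8\right)^{2} = \left(\left(-1 + 3\right) + 8\right)^{2} = \left(2 + 8\right)^{2} = 10^{2} = 100$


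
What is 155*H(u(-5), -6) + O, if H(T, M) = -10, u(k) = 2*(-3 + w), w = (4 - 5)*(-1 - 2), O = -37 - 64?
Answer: -1651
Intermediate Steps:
O = -101
w = 3 (w = -1*(-3) = 3)
u(k) = 0 (u(k) = 2*(-3 + 3) = 2*0 = 0)
155*H(u(-5), -6) + O = 155*(-10) - 101 = -1550 - 101 = -1651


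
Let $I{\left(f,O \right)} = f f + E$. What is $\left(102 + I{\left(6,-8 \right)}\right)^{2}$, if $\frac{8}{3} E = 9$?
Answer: $\frac{1279161}{64} \approx 19987.0$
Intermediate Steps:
$E = \frac{27}{8}$ ($E = \frac{3}{8} \cdot 9 = \frac{27}{8} \approx 3.375$)
$I{\left(f,O \right)} = \frac{27}{8} + f^{2}$ ($I{\left(f,O \right)} = f f + \frac{27}{8} = f^{2} + \frac{27}{8} = \frac{27}{8} + f^{2}$)
$\left(102 + I{\left(6,-8 \right)}\right)^{2} = \left(102 + \left(\frac{27}{8} + 6^{2}\right)\right)^{2} = \left(102 + \left(\frac{27}{8} + 36\right)\right)^{2} = \left(102 + \frac{315}{8}\right)^{2} = \left(\frac{1131}{8}\right)^{2} = \frac{1279161}{64}$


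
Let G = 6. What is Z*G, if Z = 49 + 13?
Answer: 372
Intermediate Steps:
Z = 62
Z*G = 62*6 = 372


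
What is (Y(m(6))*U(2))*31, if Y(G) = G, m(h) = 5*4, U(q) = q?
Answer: 1240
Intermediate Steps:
m(h) = 20
(Y(m(6))*U(2))*31 = (20*2)*31 = 40*31 = 1240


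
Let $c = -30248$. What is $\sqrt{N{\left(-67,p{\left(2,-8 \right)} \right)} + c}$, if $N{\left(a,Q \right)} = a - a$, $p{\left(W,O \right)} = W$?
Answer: $2 i \sqrt{7562} \approx 173.92 i$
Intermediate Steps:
$N{\left(a,Q \right)} = 0$
$\sqrt{N{\left(-67,p{\left(2,-8 \right)} \right)} + c} = \sqrt{0 - 30248} = \sqrt{-30248} = 2 i \sqrt{7562}$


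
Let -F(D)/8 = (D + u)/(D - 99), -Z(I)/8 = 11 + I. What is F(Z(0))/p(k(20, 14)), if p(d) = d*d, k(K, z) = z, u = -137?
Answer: -450/9163 ≈ -0.049111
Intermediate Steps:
Z(I) = -88 - 8*I (Z(I) = -8*(11 + I) = -88 - 8*I)
p(d) = d**2
F(D) = -8*(-137 + D)/(-99 + D) (F(D) = -8*(D - 137)/(D - 99) = -8*(-137 + D)/(-99 + D))
F(Z(0))/p(k(20, 14)) = (8*(137 - (-88 - 8*0))/(-99 + (-88 - 8*0)))/(14**2) = (8*(137 - (-88 + 0))/(-99 + (-88 + 0)))/196 = (8*(137 - 1*(-88))/(-99 - 88))*(1/196) = (8*(137 + 88)/(-187))*(1/196) = (8*(-1/187)*225)*(1/196) = -1800/187*1/196 = -450/9163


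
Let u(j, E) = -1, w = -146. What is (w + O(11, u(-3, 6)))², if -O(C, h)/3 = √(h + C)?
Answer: 21406 + 876*√10 ≈ 24176.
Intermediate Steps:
O(C, h) = -3*√(C + h) (O(C, h) = -3*√(h + C) = -3*√(C + h))
(w + O(11, u(-3, 6)))² = (-146 - 3*√(11 - 1))² = (-146 - 3*√10)²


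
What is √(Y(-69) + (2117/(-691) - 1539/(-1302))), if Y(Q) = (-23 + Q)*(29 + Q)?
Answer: 75*√58808313718/299894 ≈ 60.647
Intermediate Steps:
√(Y(-69) + (2117/(-691) - 1539/(-1302))) = √((-667 + (-69)² + 6*(-69)) + (2117/(-691) - 1539/(-1302))) = √((-667 + 4761 - 414) + (2117*(-1/691) - 1539*(-1/1302))) = √(3680 + (-2117/691 + 513/434)) = √(3680 - 564295/299894) = √(1103045625/299894) = 75*√58808313718/299894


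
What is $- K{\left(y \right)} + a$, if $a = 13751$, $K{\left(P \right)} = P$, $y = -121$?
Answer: $13872$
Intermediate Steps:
$- K{\left(y \right)} + a = \left(-1\right) \left(-121\right) + 13751 = 121 + 13751 = 13872$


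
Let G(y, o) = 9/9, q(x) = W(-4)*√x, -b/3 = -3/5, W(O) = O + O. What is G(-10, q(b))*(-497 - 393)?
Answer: -890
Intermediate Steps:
W(O) = 2*O
b = 9/5 (b = -(-9)/5 = -3*(-⅗) = 9/5 ≈ 1.8000)
q(x) = -8*√x (q(x) = (2*(-4))*√x = -8*√x)
G(y, o) = 1 (G(y, o) = 9*(⅑) = 1)
G(-10, q(b))*(-497 - 393) = 1*(-497 - 393) = 1*(-890) = -890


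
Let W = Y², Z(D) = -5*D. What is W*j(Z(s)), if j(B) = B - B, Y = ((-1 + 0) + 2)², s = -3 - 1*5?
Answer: 0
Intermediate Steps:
s = -8 (s = -3 - 5 = -8)
Y = 1 (Y = (-1 + 2)² = 1² = 1)
W = 1 (W = 1² = 1)
j(B) = 0
W*j(Z(s)) = 1*0 = 0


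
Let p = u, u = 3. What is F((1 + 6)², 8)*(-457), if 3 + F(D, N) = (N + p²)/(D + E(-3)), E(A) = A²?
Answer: 71749/58 ≈ 1237.1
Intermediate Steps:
p = 3
F(D, N) = -3 + (9 + N)/(9 + D) (F(D, N) = -3 + (N + 3²)/(D + (-3)²) = -3 + (N + 9)/(D + 9) = -3 + (9 + N)/(9 + D))
F((1 + 6)², 8)*(-457) = ((-18 + 8 - 3*(1 + 6)²)/(9 + (1 + 6)²))*(-457) = ((-18 + 8 - 3*7²)/(9 + 7²))*(-457) = ((-18 + 8 - 3*49)/(9 + 49))*(-457) = ((-18 + 8 - 147)/58)*(-457) = ((1/58)*(-157))*(-457) = -157/58*(-457) = 71749/58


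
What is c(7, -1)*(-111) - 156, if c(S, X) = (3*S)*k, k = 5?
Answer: -11811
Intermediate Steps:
c(S, X) = 15*S (c(S, X) = (3*S)*5 = 15*S)
c(7, -1)*(-111) - 156 = (15*7)*(-111) - 156 = 105*(-111) - 156 = -11655 - 156 = -11811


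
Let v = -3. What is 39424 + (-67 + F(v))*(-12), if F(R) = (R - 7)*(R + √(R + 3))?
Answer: 39868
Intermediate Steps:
F(R) = (-7 + R)*(R + √(3 + R))
39424 + (-67 + F(v))*(-12) = 39424 + (-67 + ((-3)² - 7*(-3) - 7*√(3 - 3) - 3*√(3 - 3)))*(-12) = 39424 + (-67 + (9 + 21 - 7*√0 - 3*√0))*(-12) = 39424 + (-67 + (9 + 21 - 7*0 - 3*0))*(-12) = 39424 + (-67 + (9 + 21 + 0 + 0))*(-12) = 39424 + (-67 + 30)*(-12) = 39424 - 37*(-12) = 39424 + 444 = 39868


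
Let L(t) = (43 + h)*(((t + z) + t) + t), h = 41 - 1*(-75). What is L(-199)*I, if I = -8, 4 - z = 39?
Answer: 803904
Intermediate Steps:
z = -35 (z = 4 - 1*39 = 4 - 39 = -35)
h = 116 (h = 41 + 75 = 116)
L(t) = -5565 + 477*t (L(t) = (43 + 116)*(((t - 35) + t) + t) = 159*(((-35 + t) + t) + t) = 159*((-35 + 2*t) + t) = 159*(-35 + 3*t) = -5565 + 477*t)
L(-199)*I = (-5565 + 477*(-199))*(-8) = (-5565 - 94923)*(-8) = -100488*(-8) = 803904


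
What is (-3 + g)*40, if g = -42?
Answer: -1800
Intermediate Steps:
(-3 + g)*40 = (-3 - 42)*40 = -45*40 = -1800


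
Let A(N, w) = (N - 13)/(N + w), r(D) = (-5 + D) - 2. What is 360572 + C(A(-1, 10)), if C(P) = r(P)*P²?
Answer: 262841896/729 ≈ 3.6055e+5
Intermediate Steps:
r(D) = -7 + D
A(N, w) = (-13 + N)/(N + w)
C(P) = P²*(-7 + P) (C(P) = (-7 + P)*P² = P²*(-7 + P))
360572 + C(A(-1, 10)) = 360572 + ((-13 - 1)/(-1 + 10))²*(-7 + (-13 - 1)/(-1 + 10)) = 360572 + (-14/9)²*(-7 - 14/9) = 360572 + (196/81)*(-77/9) = 360572 - 15092/729 = 262841896/729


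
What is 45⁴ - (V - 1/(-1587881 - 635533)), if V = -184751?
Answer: 9528164993663/2223414 ≈ 4.2854e+6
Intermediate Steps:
45⁴ - (V - 1/(-1587881 - 635533)) = 45⁴ - (-184751 - 1/(-1587881 - 635533)) = 4100625 - (-184751 - 1/(-2223414)) = 4100625 - (-184751 - 1*(-1/2223414)) = 4100625 - (-184751 + 1/2223414) = 4100625 - 1*(-410777959913/2223414) = 4100625 + 410777959913/2223414 = 9528164993663/2223414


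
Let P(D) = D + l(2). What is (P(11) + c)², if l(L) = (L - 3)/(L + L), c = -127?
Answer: 216225/16 ≈ 13514.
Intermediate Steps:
l(L) = (-3 + L)/(2*L) (l(L) = (-3 + L)/((2*L)) = (-3 + L)*(1/(2*L)) = (-3 + L)/(2*L))
P(D) = -¼ + D (P(D) = D + (½)*(-3 + 2)/2 = D + (½)*(½)*(-1) = D - ¼ = -¼ + D)
(P(11) + c)² = ((-¼ + 11) - 127)² = (43/4 - 127)² = (-465/4)² = 216225/16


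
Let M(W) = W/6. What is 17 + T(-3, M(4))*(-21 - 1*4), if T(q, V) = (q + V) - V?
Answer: 92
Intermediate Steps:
M(W) = W/6 (M(W) = W*(⅙) = W/6)
T(q, V) = q (T(q, V) = (V + q) - V = q)
17 + T(-3, M(4))*(-21 - 1*4) = 17 - 3*(-21 - 1*4) = 17 - 3*(-21 - 4) = 17 - 3*(-25) = 17 + 75 = 92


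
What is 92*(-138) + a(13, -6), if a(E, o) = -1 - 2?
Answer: -12699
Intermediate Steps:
a(E, o) = -3
92*(-138) + a(13, -6) = 92*(-138) - 3 = -12696 - 3 = -12699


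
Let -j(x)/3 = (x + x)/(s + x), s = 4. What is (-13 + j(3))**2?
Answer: 11881/49 ≈ 242.47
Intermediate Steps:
j(x) = -6*x/(4 + x) (j(x) = -3*(x + x)/(4 + x) = -3*2*x/(4 + x) = -6*x/(4 + x))
(-13 + j(3))**2 = (-13 - 6*3/(4 + 3))**2 = (-13 - 6*3/7)**2 = (-13 - 6*3*1/7)**2 = (-13 - 18/7)**2 = (-109/7)**2 = 11881/49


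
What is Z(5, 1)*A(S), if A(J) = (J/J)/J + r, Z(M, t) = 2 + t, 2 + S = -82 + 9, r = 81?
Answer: 6074/25 ≈ 242.96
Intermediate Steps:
S = -75 (S = -2 + (-82 + 9) = -2 - 73 = -75)
A(J) = 81 + 1/J (A(J) = (J/J)/J + 81 = 1/J + 81 = 81 + 1/J)
Z(5, 1)*A(S) = (2 + 1)*(81 + 1/(-75)) = 3*(81 - 1/75) = 3*(6074/75) = 6074/25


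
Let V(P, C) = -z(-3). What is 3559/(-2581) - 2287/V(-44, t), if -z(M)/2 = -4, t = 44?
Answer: 5874275/20648 ≈ 284.50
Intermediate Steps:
z(M) = 8 (z(M) = -2*(-4) = 8)
V(P, C) = -8 (V(P, C) = -1*8 = -8)
3559/(-2581) - 2287/V(-44, t) = 3559/(-2581) - 2287/(-8) = 3559*(-1/2581) - 2287*(-⅛) = -3559/2581 + 2287/8 = 5874275/20648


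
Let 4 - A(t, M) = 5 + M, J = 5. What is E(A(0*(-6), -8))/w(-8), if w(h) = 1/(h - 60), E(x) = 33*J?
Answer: -11220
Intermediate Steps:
A(t, M) = -1 - M (A(t, M) = 4 - (5 + M) = 4 + (-5 - M) = -1 - M)
E(x) = 165 (E(x) = 33*5 = 165)
w(h) = 1/(-60 + h)
E(A(0*(-6), -8))/w(-8) = 165/(1/(-60 - 8)) = 165/(1/(-68)) = 165/(-1/68) = 165*(-68) = -11220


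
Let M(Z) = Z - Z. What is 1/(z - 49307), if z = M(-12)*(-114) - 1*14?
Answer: -1/49321 ≈ -2.0275e-5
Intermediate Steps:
M(Z) = 0
z = -14 (z = 0*(-114) - 1*14 = 0 - 14 = -14)
1/(z - 49307) = 1/(-14 - 49307) = 1/(-49321) = -1/49321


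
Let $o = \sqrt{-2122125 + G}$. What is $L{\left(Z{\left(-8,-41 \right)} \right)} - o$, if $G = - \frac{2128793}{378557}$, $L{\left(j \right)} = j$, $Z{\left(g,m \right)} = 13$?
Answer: $13 - \frac{i \sqrt{304112782617150826}}{378557} \approx 13.0 - 1456.8 i$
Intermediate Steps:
$G = - \frac{2128793}{378557}$ ($G = \left(-2128793\right) \frac{1}{378557} = - \frac{2128793}{378557} \approx -5.6234$)
$o = \frac{i \sqrt{304112782617150826}}{378557}$ ($o = \sqrt{-2122125 - \frac{2128793}{378557}} = \sqrt{- \frac{803347402418}{378557}} = \frac{i \sqrt{304112782617150826}}{378557} \approx 1456.8 i$)
$L{\left(Z{\left(-8,-41 \right)} \right)} - o = 13 - \frac{i \sqrt{304112782617150826}}{378557}$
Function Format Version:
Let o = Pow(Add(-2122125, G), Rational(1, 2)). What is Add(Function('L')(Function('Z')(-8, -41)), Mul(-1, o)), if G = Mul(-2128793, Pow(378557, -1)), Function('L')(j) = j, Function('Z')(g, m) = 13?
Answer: Add(13, Mul(Rational(-1, 378557), I, Pow(304112782617150826, Rational(1, 2)))) ≈ Add(13.000, Mul(-1456.8, I))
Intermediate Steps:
G = Rational(-2128793, 378557) (G = Mul(-2128793, Rational(1, 378557)) = Rational(-2128793, 378557) ≈ -5.6234)
o = Mul(Rational(1, 378557), I, Pow(304112782617150826, Rational(1, 2))) (o = Pow(Add(-2122125, Rational(-2128793, 378557)), Rational(1, 2)) = Pow(Rational(-803347402418, 378557), Rational(1, 2)) = Mul(Rational(1, 378557), I, Pow(304112782617150826, Rational(1, 2))) ≈ Mul(1456.8, I))
Add(Function('L')(Function('Z')(-8, -41)), Mul(-1, o)) = Add(13, Mul(-1, Mul(Rational(1, 378557), I, Pow(304112782617150826, Rational(1, 2))))) = Add(13, Mul(Rational(-1, 378557), I, Pow(304112782617150826, Rational(1, 2))))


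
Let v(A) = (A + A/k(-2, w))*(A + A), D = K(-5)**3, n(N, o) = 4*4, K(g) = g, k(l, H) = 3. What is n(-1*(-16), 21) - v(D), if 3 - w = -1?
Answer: -124952/3 ≈ -41651.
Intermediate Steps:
w = 4 (w = 3 - 1*(-1) = 3 + 1 = 4)
n(N, o) = 16
D = -125 (D = (-5)**3 = -125)
v(A) = 8*A**2/3 (v(A) = (A + A/3)*(A + A) = (A + A*(1/3))*(2*A) = (A + A/3)*(2*A) = (4*A/3)*(2*A) = 8*A**2/3)
n(-1*(-16), 21) - v(D) = 16 - 8*(-125)**2/3 = 16 - 8*15625/3 = 16 - 1*125000/3 = 16 - 125000/3 = -124952/3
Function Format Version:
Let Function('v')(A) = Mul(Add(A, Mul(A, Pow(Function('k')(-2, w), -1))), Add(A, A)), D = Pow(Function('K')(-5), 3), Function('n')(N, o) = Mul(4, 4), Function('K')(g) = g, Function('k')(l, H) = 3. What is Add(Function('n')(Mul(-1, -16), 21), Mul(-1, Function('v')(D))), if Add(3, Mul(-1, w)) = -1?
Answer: Rational(-124952, 3) ≈ -41651.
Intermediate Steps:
w = 4 (w = Add(3, Mul(-1, -1)) = Add(3, 1) = 4)
Function('n')(N, o) = 16
D = -125 (D = Pow(-5, 3) = -125)
Function('v')(A) = Mul(Rational(8, 3), Pow(A, 2)) (Function('v')(A) = Mul(Add(A, Mul(A, Pow(3, -1))), Add(A, A)) = Mul(Add(A, Mul(A, Rational(1, 3))), Mul(2, A)) = Mul(Add(A, Mul(Rational(1, 3), A)), Mul(2, A)) = Mul(Mul(Rational(4, 3), A), Mul(2, A)) = Mul(Rational(8, 3), Pow(A, 2)))
Add(Function('n')(Mul(-1, -16), 21), Mul(-1, Function('v')(D))) = Add(16, Mul(-1, Mul(Rational(8, 3), Pow(-125, 2)))) = Add(16, Mul(-1, Mul(Rational(8, 3), 15625))) = Add(16, Mul(-1, Rational(125000, 3))) = Add(16, Rational(-125000, 3)) = Rational(-124952, 3)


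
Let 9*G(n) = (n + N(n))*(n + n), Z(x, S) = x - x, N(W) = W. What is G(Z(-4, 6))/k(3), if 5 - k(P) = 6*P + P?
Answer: 0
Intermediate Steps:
Z(x, S) = 0
k(P) = 5 - 7*P (k(P) = 5 - (6*P + P) = 5 - 7*P)
G(n) = 4*n²/9 (G(n) = ((n + n)*(n + n))/9 = ((2*n)*(2*n))/9 = (4*n²)/9 = 4*n²/9)
G(Z(-4, 6))/k(3) = ((4/9)*0²)/(5 - 7*3) = ((4/9)*0)/(5 - 21) = 0/(-16) = 0*(-1/16) = 0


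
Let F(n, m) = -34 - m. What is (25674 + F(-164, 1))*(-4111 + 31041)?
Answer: 690458270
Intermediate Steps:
(25674 + F(-164, 1))*(-4111 + 31041) = (25674 + (-34 - 1*1))*(-4111 + 31041) = (25674 + (-34 - 1))*26930 = (25674 - 35)*26930 = 25639*26930 = 690458270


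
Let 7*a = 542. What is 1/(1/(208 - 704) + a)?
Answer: 3472/268825 ≈ 0.012915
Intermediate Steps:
a = 542/7 (a = (⅐)*542 = 542/7 ≈ 77.429)
1/(1/(208 - 704) + a) = 1/(1/(208 - 704) + 542/7) = 1/(1/(-496) + 542/7) = 1/(-1/496 + 542/7) = 1/(268825/3472) = 3472/268825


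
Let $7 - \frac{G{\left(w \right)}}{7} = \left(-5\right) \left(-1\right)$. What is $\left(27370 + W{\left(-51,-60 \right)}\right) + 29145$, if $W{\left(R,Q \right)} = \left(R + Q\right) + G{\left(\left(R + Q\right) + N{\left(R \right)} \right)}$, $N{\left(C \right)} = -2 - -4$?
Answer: $56418$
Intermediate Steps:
$N{\left(C \right)} = 2$ ($N{\left(C \right)} = -2 + 4 = 2$)
$G{\left(w \right)} = 14$ ($G{\left(w \right)} = 49 - 7 \left(\left(-5\right) \left(-1\right)\right) = 49 - 35 = 14$)
$W{\left(R,Q \right)} = 14 + Q + R$ ($W{\left(R,Q \right)} = \left(R + Q\right) + 14 = \left(Q + R\right) + 14 = 14 + Q + R$)
$\left(27370 + W{\left(-51,-60 \right)}\right) + 29145 = \left(27370 - 97\right) + 29145 = 27273 + 29145 = 56418$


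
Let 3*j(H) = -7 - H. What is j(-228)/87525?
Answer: 221/262575 ≈ 0.00084166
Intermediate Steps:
j(H) = -7/3 - H/3 (j(H) = (-7 - H)/3 = -7/3 - H/3)
j(-228)/87525 = (-7/3 - ⅓*(-228))/87525 = (-7/3 + 76)*(1/87525) = (221/3)*(1/87525) = 221/262575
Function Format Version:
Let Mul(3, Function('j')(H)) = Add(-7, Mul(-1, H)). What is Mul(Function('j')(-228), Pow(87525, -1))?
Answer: Rational(221, 262575) ≈ 0.00084166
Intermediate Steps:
Function('j')(H) = Add(Rational(-7, 3), Mul(Rational(-1, 3), H)) (Function('j')(H) = Mul(Rational(1, 3), Add(-7, Mul(-1, H))) = Add(Rational(-7, 3), Mul(Rational(-1, 3), H)))
Mul(Function('j')(-228), Pow(87525, -1)) = Mul(Add(Rational(-7, 3), Mul(Rational(-1, 3), -228)), Pow(87525, -1)) = Mul(Add(Rational(-7, 3), 76), Rational(1, 87525)) = Mul(Rational(221, 3), Rational(1, 87525)) = Rational(221, 262575)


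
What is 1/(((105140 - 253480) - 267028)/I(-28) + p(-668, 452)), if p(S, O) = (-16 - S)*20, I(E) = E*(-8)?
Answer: 28/313199 ≈ 8.9400e-5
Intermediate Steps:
I(E) = -8*E
p(S, O) = -320 - 20*S
1/(((105140 - 253480) - 267028)/I(-28) + p(-668, 452)) = 1/(((105140 - 253480) - 267028)/((-8*(-28))) + (-320 - 20*(-668))) = 1/((-148340 - 267028)/224 + (-320 + 13360)) = 1/(-415368*1/224 + 13040) = 1/(-51921/28 + 13040) = 1/(313199/28) = 28/313199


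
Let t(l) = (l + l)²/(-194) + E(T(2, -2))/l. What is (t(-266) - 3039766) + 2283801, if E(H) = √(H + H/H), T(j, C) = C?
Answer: -73470117/97 - I/266 ≈ -7.5742e+5 - 0.0037594*I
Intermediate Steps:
E(H) = √(1 + H) (E(H) = √(H + 1) = √(1 + H))
t(l) = -2*l²/97 + I/l (t(l) = (l + l)²/(-194) + √(1 - 2)/l = (2*l)²*(-1/194) + √(-1)/l = (4*l²)*(-1/194) + I/l = -2*l²/97 + I/l)
(t(-266) - 3039766) + 2283801 = ((I - 2/97*(-266)³)/(-266) - 3039766) + 2283801 = (-(I - 2/97*(-18821096))/266 - 3039766) + 2283801 = (-(I + 37642192/97)/266 - 3039766) + 2283801 = (-(37642192/97 + I)/266 - 3039766) + 2283801 = ((-141512/97 - I/266) - 3039766) + 2283801 = (-294998814/97 - I/266) + 2283801 = -73470117/97 - I/266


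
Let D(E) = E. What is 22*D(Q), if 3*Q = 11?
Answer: 242/3 ≈ 80.667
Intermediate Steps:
Q = 11/3 (Q = (1/3)*11 = 11/3 ≈ 3.6667)
22*D(Q) = 22*(11/3) = 242/3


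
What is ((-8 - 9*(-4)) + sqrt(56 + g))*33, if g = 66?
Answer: 924 + 33*sqrt(122) ≈ 1288.5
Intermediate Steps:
((-8 - 9*(-4)) + sqrt(56 + g))*33 = ((-8 - 9*(-4)) + sqrt(56 + 66))*33 = ((-8 + 36) + sqrt(122))*33 = (28 + sqrt(122))*33 = 924 + 33*sqrt(122)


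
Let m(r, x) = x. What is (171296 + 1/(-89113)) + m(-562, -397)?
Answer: 15229322586/89113 ≈ 1.7090e+5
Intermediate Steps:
(171296 + 1/(-89113)) + m(-562, -397) = (171296 + 1/(-89113)) - 397 = (171296 - 1/89113) - 397 = 15264700447/89113 - 397 = 15229322586/89113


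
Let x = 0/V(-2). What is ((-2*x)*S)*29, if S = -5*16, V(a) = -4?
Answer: 0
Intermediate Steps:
x = 0 (x = 0/(-4) = 0*(-1/4) = 0)
S = -80
((-2*x)*S)*29 = (-2*0*(-80))*29 = (0*(-80))*29 = 0*29 = 0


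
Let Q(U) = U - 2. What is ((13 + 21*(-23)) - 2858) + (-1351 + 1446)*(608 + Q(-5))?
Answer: 53767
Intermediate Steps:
Q(U) = -2 + U
((13 + 21*(-23)) - 2858) + (-1351 + 1446)*(608 + Q(-5)) = ((13 + 21*(-23)) - 2858) + (-1351 + 1446)*(608 + (-2 - 5)) = ((13 - 483) - 2858) + 95*(608 - 7) = (-470 - 2858) + 95*601 = -3328 + 57095 = 53767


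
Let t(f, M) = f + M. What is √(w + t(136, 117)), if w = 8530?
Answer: √8783 ≈ 93.718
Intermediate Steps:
t(f, M) = M + f
√(w + t(136, 117)) = √(8530 + (117 + 136)) = √(8530 + 253) = √8783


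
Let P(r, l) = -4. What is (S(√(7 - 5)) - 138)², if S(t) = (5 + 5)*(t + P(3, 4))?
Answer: 31884 - 3560*√2 ≈ 26849.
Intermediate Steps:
S(t) = -40 + 10*t (S(t) = (5 + 5)*(t - 4) = 10*(-4 + t) = -40 + 10*t)
(S(√(7 - 5)) - 138)² = ((-40 + 10*√(7 - 5)) - 138)² = ((-40 + 10*√2) - 138)² = (-178 + 10*√2)²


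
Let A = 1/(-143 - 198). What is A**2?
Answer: 1/116281 ≈ 8.5999e-6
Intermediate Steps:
A = -1/341 (A = 1/(-341) = -1/341 ≈ -0.0029326)
A**2 = (-1/341)**2 = 1/116281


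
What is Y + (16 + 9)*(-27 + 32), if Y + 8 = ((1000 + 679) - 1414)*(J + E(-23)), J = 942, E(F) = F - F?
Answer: 249747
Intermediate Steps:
E(F) = 0
Y = 249622 (Y = -8 + ((1000 + 679) - 1414)*(942 + 0) = -8 + (1679 - 1414)*942 = -8 + 265*942 = -8 + 249630 = 249622)
Y + (16 + 9)*(-27 + 32) = 249622 + (16 + 9)*(-27 + 32) = 249622 + 25*5 = 249622 + 125 = 249747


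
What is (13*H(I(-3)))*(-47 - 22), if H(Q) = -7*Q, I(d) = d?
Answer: -18837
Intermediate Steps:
(13*H(I(-3)))*(-47 - 22) = (13*(-7*(-3)))*(-47 - 22) = (13*21)*(-69) = 273*(-69) = -18837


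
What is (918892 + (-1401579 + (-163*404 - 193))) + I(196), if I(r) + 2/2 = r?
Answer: -548537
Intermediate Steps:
I(r) = -1 + r
(918892 + (-1401579 + (-163*404 - 193))) + I(196) = (918892 + (-1401579 + (-163*404 - 193))) + (-1 + 196) = (918892 + (-1401579 + (-65852 - 193))) + 195 = (918892 + (-1401579 - 66045)) + 195 = (918892 - 1467624) + 195 = -548732 + 195 = -548537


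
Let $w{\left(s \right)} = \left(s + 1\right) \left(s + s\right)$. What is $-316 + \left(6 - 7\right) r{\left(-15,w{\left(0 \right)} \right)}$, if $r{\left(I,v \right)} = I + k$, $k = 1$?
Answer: $-302$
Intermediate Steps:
$w{\left(s \right)} = 2 s \left(1 + s\right)$ ($w{\left(s \right)} = \left(1 + s\right) 2 s = 2 s \left(1 + s\right)$)
$r{\left(I,v \right)} = 1 + I$ ($r{\left(I,v \right)} = I + 1 = 1 + I$)
$-316 + \left(6 - 7\right) r{\left(-15,w{\left(0 \right)} \right)} = -316 + \left(6 - 7\right) \left(1 - 15\right) = -316 + \left(6 - 7\right) \left(-14\right) = -316 - -14 = -316 + 14 = -302$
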